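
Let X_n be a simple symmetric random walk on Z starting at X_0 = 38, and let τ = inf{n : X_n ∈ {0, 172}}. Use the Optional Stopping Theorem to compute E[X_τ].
E[X_τ] = 38

X_n is a martingale and τ is a bounded-mean stopping time (indeed τ is finite a.s. with bounded expectation since the walk is in a bounded region). By the OST, E[X_τ] = E[X_0] = 38. Equivalently: E[X_τ] = 172 · P(hit 172 first) + 0 · P(hit 0 first) = 172 · (38/172) = 38.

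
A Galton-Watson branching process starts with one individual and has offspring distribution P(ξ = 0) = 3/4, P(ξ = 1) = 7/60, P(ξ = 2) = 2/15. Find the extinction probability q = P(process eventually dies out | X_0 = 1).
q = 1

Mean offspring μ = 0·3/4 + 1·7/60 + 2·2/15 = 23/60 ≤ 1. For μ ≤ 1 with offspring not concentrated at 1, the Galton-Watson process goes extinct almost surely, so q = 1.
(Algebraic check: The pgf is f(s) = 3/4 + 7/60·s + 2/15·s². The extinction probability q is the smallest fixed point of f in [0, 1]. Setting s = f(s):
  2/15·s² + (7/60 − 1)·s + 3/4 = 0
  2/15·s² − (3/4 + 2/15)·s + 3/4 = 0
which factors as (s − 1)·(2/15·s − 3/4) = 0, giving roots s = 1 and s = (3/4)/(2/15) = 45/8. Since 45/8 ≥ 1, the smallest root in [0, 1] is s = 1.)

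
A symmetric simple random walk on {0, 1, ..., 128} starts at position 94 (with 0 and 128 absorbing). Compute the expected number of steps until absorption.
E[τ | X_0 = 94] = 3196

Let v_k = E[τ | X_0 = k]. Boundary: v_0 = v_128 = 0. Recurrence: v_k = 1 + (v_{k-1} + v_{k+1})/2 for 1 ≤ k ≤ 127. The particular solution to v_k − (v_{k-1} + v_{k+1})/2 = 1 is v_k = −k^2. Adding homogeneous solution A + B k and matching boundaries gives v_k = k (128 − k). Substituting k = 94: v_94 = 94 · 34 = 3196.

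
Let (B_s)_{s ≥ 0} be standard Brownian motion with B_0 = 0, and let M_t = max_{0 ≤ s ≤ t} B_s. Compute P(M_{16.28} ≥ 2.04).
P(M_{16.28} ≥ 2.04) = 2·P(B_{16.28} ≥ 2.04) = 2(1 − Φ(2.04/√16.28)) ≈ 0.6131

By the reflection principle for Brownian motion, P(M_t ≥ a) = 2 · P(B_t ≥ a) for a ≥ 0. Since B_t ~ N(0, t), P(B_t ≥ 2.04) = 1 − Φ(2.04/√t) = 1 − Φ(2.04/√16.28) = 1 − Φ(0.5056). So
  P(M_{16.28} ≥ 2.04) = 2(1 − Φ(0.5056)) ≈ 0.6131.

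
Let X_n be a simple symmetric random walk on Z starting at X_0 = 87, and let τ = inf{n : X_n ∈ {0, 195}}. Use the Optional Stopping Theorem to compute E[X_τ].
E[X_τ] = 87

X_n is a martingale and τ is a bounded-mean stopping time (indeed τ is finite a.s. with bounded expectation since the walk is in a bounded region). By the OST, E[X_τ] = E[X_0] = 87. Equivalently: E[X_τ] = 195 · P(hit 195 first) + 0 · P(hit 0 first) = 195 · (87/195) = 87.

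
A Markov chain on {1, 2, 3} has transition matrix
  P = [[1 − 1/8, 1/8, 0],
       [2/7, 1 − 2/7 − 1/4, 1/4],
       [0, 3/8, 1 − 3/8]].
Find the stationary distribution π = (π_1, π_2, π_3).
π = (48/83, 21/83, 14/83)

This is a birth-death chain on three states, which satisfies detailed balance: π_1 · P_{12} = π_2 · P_{21} and π_2 · P_{23} = π_3 · P_{32}.
From π_1 · 1/8 = π_2 · 2/7: π_2/π_1 = (1/8)/(2/7) = 7/16.
From π_2 · 1/4 = π_3 · 3/8: π_3/π_2 = (1/4)/(3/8) = 2/3.
Take π_1 proportional to 1; then unnormalized π = (1, 7/16, 7/24). Normalize by dividing by the sum 83/48:
  π = (48/83, 21/83, 14/83).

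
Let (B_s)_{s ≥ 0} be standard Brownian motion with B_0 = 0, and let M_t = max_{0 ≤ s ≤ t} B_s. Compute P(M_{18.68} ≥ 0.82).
P(M_{18.68} ≥ 0.82) = 2·P(B_{18.68} ≥ 0.82) = 2(1 − Φ(0.82/√18.68)) ≈ 0.8495

By the reflection principle for Brownian motion, P(M_t ≥ a) = 2 · P(B_t ≥ a) for a ≥ 0. Since B_t ~ N(0, t), P(B_t ≥ 0.82) = 1 − Φ(0.82/√t) = 1 − Φ(0.82/√18.68) = 1 − Φ(0.1897). So
  P(M_{18.68} ≥ 0.82) = 2(1 − Φ(0.1897)) ≈ 0.8495.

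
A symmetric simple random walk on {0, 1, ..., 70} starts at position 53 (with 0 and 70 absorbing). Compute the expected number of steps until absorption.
E[τ | X_0 = 53] = 901

Let v_k = E[τ | X_0 = k]. Boundary: v_0 = v_70 = 0. Recurrence: v_k = 1 + (v_{k-1} + v_{k+1})/2 for 1 ≤ k ≤ 69. The particular solution to v_k − (v_{k-1} + v_{k+1})/2 = 1 is v_k = −k^2. Adding homogeneous solution A + B k and matching boundaries gives v_k = k (70 − k). Substituting k = 53: v_53 = 53 · 17 = 901.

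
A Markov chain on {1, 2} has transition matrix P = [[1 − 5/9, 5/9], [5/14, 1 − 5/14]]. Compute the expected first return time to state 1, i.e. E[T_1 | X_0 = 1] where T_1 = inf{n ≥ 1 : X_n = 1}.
E[T_1 | X_0 = 1] = 1/π_1 = 23/9

For an irreducible recurrent Markov chain with stationary distribution π, E[T_i | X_0 = i] = 1/π_i (Kac's formula). Here π_1 = (5/14)/(5/9 + 5/14) = (5/14)/(115/126) = 9/23, so E[T_1 | X_0 = 1] = 1/π_1 = (5/9 + 5/14)/(5/14) = (115/126)/(5/14) = 23/9.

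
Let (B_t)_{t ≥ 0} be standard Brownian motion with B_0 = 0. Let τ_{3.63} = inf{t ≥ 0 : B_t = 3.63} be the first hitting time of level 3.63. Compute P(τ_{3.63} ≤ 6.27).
P(τ_{3.63} ≤ 6.27) = 2(1 − Φ(3.63/√6.27)) = 2(1 − Φ(1.4497)) ≈ 0.1471

By the reflection principle for standard BM, P(τ_b ≤ t) = 2 · P(B_t ≥ b). Since B_t ~ N(0, t), P(B_t ≥ 3.63) = 1 − Φ(3.63/√t) = 1 − Φ(3.63/√6.27) = 1 − Φ(1.4497) ≈ 0.07357. Doubling: P(τ_{3.63} ≤ 6.27) ≈ 2 · 0.07357 = 0.14714 ≈ 0.1471.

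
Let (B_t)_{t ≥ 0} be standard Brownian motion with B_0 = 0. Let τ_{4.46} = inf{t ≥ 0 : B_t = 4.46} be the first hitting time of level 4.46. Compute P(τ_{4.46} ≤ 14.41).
P(τ_{4.46} ≤ 14.41) = 2(1 − Φ(4.46/√14.41)) = 2(1 − Φ(1.1749)) ≈ 0.2400

By the reflection principle for standard BM, P(τ_b ≤ t) = 2 · P(B_t ≥ b). Since B_t ~ N(0, t), P(B_t ≥ 4.46) = 1 − Φ(4.46/√t) = 1 − Φ(4.46/√14.41) = 1 − Φ(1.1749) ≈ 0.12002. Doubling: P(τ_{4.46} ≤ 14.41) ≈ 2 · 0.12002 = 0.24004 ≈ 0.2400.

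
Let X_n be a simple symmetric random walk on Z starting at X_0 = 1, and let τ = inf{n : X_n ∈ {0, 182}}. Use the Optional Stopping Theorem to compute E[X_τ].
E[X_τ] = 1

X_n is a martingale and τ is a bounded-mean stopping time (indeed τ is finite a.s. with bounded expectation since the walk is in a bounded region). By the OST, E[X_τ] = E[X_0] = 1. Equivalently: E[X_τ] = 182 · P(hit 182 first) + 0 · P(hit 0 first) = 182 · (1/182) = 1.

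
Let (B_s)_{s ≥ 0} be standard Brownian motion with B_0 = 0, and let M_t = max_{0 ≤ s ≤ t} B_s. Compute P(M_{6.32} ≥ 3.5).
P(M_{6.32} ≥ 3.5) = 2·P(B_{6.32} ≥ 3.5) = 2(1 − Φ(3.5/√6.32)) ≈ 0.1639

By the reflection principle for Brownian motion, P(M_t ≥ a) = 2 · P(B_t ≥ a) for a ≥ 0. Since B_t ~ N(0, t), P(B_t ≥ 3.5) = 1 − Φ(3.5/√t) = 1 − Φ(3.5/√6.32) = 1 − Φ(1.3922). So
  P(M_{6.32} ≥ 3.5) = 2(1 − Φ(1.3922)) ≈ 0.1639.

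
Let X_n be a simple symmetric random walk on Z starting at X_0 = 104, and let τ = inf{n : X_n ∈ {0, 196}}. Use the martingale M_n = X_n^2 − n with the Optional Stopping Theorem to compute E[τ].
E[τ] = 9568

M_n = X_n^2 − n is a martingale (since E[X_{n+1}^2 | F_n] = X_n^2 + 1). By OST (τ has finite mean in a bounded region), E[M_τ] = E[M_0] = X_0^2 − 0 = 104^2 = 10816. Also E[M_τ] = E[X_τ^2] − E[τ]. The walk exits at 0 or 196, with P(hit 196 first) = 104/196, so E[X_τ^2] = 196^2 · 104/196 + 0 = 20384. Thus E[τ] = E[X_τ^2] − E[M_τ] = 20384 − 10816 = 9568 = 104(196 − 104) = 9568.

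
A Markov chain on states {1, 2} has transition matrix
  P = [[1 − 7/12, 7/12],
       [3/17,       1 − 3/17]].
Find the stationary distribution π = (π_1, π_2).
π_1 = 36/155, π_2 = 119/155

Solve πP = π with π_1 + π_2 = 1. From πP = π: π_1 · (1 − 7/12) + π_2 · 3/17 = π_1 ⇒ π_2 · 3/17 = π_1 · 7/12 ⇒ π_2/π_1 = (7/12)/(3/17) = 119/36. Together with π_1 + π_2 = 1:
  π_1 = (3/17)/(7/12 + 3/17) = (3/17)/(155/204) = 36/155,
  π_2 = (7/12)/(7/12 + 3/17) = (7/12)/(155/204) = 119/155.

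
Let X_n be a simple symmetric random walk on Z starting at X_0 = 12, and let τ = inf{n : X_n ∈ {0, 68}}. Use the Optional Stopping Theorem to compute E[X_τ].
E[X_τ] = 12

X_n is a martingale and τ is a bounded-mean stopping time (indeed τ is finite a.s. with bounded expectation since the walk is in a bounded region). By the OST, E[X_τ] = E[X_0] = 12. Equivalently: E[X_τ] = 68 · P(hit 68 first) + 0 · P(hit 0 first) = 68 · (12/68) = 12.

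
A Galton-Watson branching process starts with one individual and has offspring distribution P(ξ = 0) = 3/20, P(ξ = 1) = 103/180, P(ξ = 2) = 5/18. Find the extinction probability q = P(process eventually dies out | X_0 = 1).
q = 27/50

The pgf is f(s) = 3/20 + 103/180·s + 5/18·s². The extinction probability q is the smallest fixed point of f in [0, 1]. Setting s = f(s):
  5/18·s² + (103/180 − 1)·s + 3/20 = 0
  5/18·s² − (3/20 + 5/18)·s + 3/20 = 0
which factors as (s − 1)·(5/18·s − 3/20) = 0, giving roots s = 1 and s = (3/20)/(5/18) = 27/50.
Mean offspring μ = 103/180 + 2·5/18 = 203/180 > 1 (supercritical), so q < 1. The extinction probability is the smaller root: q = (3/20)/(5/18) = 27/50.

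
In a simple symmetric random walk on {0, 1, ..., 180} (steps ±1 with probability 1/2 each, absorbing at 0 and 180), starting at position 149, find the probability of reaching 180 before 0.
P(hit 180 before 0) = 149/180

Let u_k = P(hit 180 before 0 | start at k). Then u_0 = 0, u_180 = 1, and u_k = u_{k-1}/2 + u_{k+1}/2 for 1 ≤ k ≤ 179. This harmonic recurrence is solved by u_k = k/180, giving u_149 = 149/180.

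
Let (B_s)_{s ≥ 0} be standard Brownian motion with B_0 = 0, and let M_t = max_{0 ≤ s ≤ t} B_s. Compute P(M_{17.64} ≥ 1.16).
P(M_{17.64} ≥ 1.16) = 2·P(B_{17.64} ≥ 1.16) = 2(1 − Φ(1.16/√17.64)) ≈ 0.7824

By the reflection principle for Brownian motion, P(M_t ≥ a) = 2 · P(B_t ≥ a) for a ≥ 0. Since B_t ~ N(0, t), P(B_t ≥ 1.16) = 1 − Φ(1.16/√t) = 1 − Φ(1.16/√17.64) = 1 − Φ(0.2762). So
  P(M_{17.64} ≥ 1.16) = 2(1 − Φ(0.2762)) ≈ 0.7824.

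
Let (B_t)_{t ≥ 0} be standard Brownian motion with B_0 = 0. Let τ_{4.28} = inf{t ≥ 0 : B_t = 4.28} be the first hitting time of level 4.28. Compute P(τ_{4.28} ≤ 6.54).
P(τ_{4.28} ≤ 6.54) = 2(1 − Φ(4.28/√6.54)) = 2(1 − Φ(1.6736)) ≈ 0.0942

By the reflection principle for standard BM, P(τ_b ≤ t) = 2 · P(B_t ≥ b). Since B_t ~ N(0, t), P(B_t ≥ 4.28) = 1 − Φ(4.28/√t) = 1 − Φ(4.28/√6.54) = 1 − Φ(1.6736) ≈ 0.04710. Doubling: P(τ_{4.28} ≤ 6.54) ≈ 2 · 0.04710 = 0.09420 ≈ 0.0942.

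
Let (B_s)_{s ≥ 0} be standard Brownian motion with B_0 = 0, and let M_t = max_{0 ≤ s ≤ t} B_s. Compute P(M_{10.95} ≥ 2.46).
P(M_{10.95} ≥ 2.46) = 2·P(B_{10.95} ≥ 2.46) = 2(1 − Φ(2.46/√10.95)) ≈ 0.4572

By the reflection principle for Brownian motion, P(M_t ≥ a) = 2 · P(B_t ≥ a) for a ≥ 0. Since B_t ~ N(0, t), P(B_t ≥ 2.46) = 1 − Φ(2.46/√t) = 1 − Φ(2.46/√10.95) = 1 − Φ(0.7434). So
  P(M_{10.95} ≥ 2.46) = 2(1 − Φ(0.7434)) ≈ 0.4572.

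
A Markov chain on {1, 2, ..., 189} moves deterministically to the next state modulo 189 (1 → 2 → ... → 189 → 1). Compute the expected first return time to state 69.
E[T_69 | X_0 = 69] = 189

The chain cycles deterministically, so starting at state 69 it returns in exactly 189 steps. Equivalently, the stationary distribution is uniform π_j = 1/189 for every state j, so by Kac's formula E[T_69] = 1/π_69 = 189.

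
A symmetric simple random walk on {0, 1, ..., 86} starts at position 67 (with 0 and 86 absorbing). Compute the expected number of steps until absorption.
E[τ | X_0 = 67] = 1273

Let v_k = E[τ | X_0 = k]. Boundary: v_0 = v_86 = 0. Recurrence: v_k = 1 + (v_{k-1} + v_{k+1})/2 for 1 ≤ k ≤ 85. The particular solution to v_k − (v_{k-1} + v_{k+1})/2 = 1 is v_k = −k^2. Adding homogeneous solution A + B k and matching boundaries gives v_k = k (86 − k). Substituting k = 67: v_67 = 67 · 19 = 1273.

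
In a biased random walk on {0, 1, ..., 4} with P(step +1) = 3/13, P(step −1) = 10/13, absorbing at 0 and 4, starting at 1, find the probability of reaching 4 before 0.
P(hit 4 before 0) = (1 − (10/3)^1) / (1 − (10/3)^4) = 27/1417

Let u_k denote P(reach 4 before 0 | start at k). Boundary: u_0 = 0, u_4 = 1. Recurrence: u_k = 3/13·u_{k+1} + 10/13·u_{k-1} for 1 ≤ k ≤ 3. Try u_k = A + B·r^k with r = q/p = (10/13)/(3/13) = 10/3. Substitution satisfies the recurrence; boundary conditions give:
  u_k = (1 − r^k) / (1 − r^N) = (1 − (10/3)^1) / (1 − (10/3)^4) = 27/1417.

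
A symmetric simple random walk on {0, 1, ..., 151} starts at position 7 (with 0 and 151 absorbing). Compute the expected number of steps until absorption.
E[τ | X_0 = 7] = 1008

Let v_k = E[τ | X_0 = k]. Boundary: v_0 = v_151 = 0. Recurrence: v_k = 1 + (v_{k-1} + v_{k+1})/2 for 1 ≤ k ≤ 150. The particular solution to v_k − (v_{k-1} + v_{k+1})/2 = 1 is v_k = −k^2. Adding homogeneous solution A + B k and matching boundaries gives v_k = k (151 − k). Substituting k = 7: v_7 = 7 · 144 = 1008.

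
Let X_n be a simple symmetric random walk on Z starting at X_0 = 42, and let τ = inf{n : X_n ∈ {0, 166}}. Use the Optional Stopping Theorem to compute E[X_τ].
E[X_τ] = 42

X_n is a martingale and τ is a bounded-mean stopping time (indeed τ is finite a.s. with bounded expectation since the walk is in a bounded region). By the OST, E[X_τ] = E[X_0] = 42. Equivalently: E[X_τ] = 166 · P(hit 166 first) + 0 · P(hit 0 first) = 166 · (42/166) = 42.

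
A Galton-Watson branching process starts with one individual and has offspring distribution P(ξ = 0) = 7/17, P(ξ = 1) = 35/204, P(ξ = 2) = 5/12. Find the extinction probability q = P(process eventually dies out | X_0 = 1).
q = 84/85

The pgf is f(s) = 7/17 + 35/204·s + 5/12·s². The extinction probability q is the smallest fixed point of f in [0, 1]. Setting s = f(s):
  5/12·s² + (35/204 − 1)·s + 7/17 = 0
  5/12·s² − (7/17 + 5/12)·s + 7/17 = 0
which factors as (s − 1)·(5/12·s − 7/17) = 0, giving roots s = 1 and s = (7/17)/(5/12) = 84/85.
Mean offspring μ = 35/204 + 2·5/12 = 205/204 > 1 (supercritical), so q < 1. The extinction probability is the smaller root: q = (7/17)/(5/12) = 84/85.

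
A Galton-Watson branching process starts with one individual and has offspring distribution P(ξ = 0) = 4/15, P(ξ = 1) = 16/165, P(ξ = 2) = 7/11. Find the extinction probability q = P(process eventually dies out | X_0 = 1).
q = 44/105

The pgf is f(s) = 4/15 + 16/165·s + 7/11·s². The extinction probability q is the smallest fixed point of f in [0, 1]. Setting s = f(s):
  7/11·s² + (16/165 − 1)·s + 4/15 = 0
  7/11·s² − (4/15 + 7/11)·s + 4/15 = 0
which factors as (s − 1)·(7/11·s − 4/15) = 0, giving roots s = 1 and s = (4/15)/(7/11) = 44/105.
Mean offspring μ = 16/165 + 2·7/11 = 226/165 > 1 (supercritical), so q < 1. The extinction probability is the smaller root: q = (4/15)/(7/11) = 44/105.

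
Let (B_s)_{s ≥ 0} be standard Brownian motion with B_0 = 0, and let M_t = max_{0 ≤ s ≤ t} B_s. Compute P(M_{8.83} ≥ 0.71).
P(M_{8.83} ≥ 0.71) = 2·P(B_{8.83} ≥ 0.71) = 2(1 − Φ(0.71/√8.83)) ≈ 0.8112

By the reflection principle for Brownian motion, P(M_t ≥ a) = 2 · P(B_t ≥ a) for a ≥ 0. Since B_t ~ N(0, t), P(B_t ≥ 0.71) = 1 − Φ(0.71/√t) = 1 − Φ(0.71/√8.83) = 1 − Φ(0.2389). So
  P(M_{8.83} ≥ 0.71) = 2(1 − Φ(0.2389)) ≈ 0.8112.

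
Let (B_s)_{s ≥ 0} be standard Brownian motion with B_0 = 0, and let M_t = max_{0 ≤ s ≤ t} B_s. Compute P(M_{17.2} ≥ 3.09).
P(M_{17.2} ≥ 3.09) = 2·P(B_{17.2} ≥ 3.09) = 2(1 − Φ(3.09/√17.2)) ≈ 0.4562

By the reflection principle for Brownian motion, P(M_t ≥ a) = 2 · P(B_t ≥ a) for a ≥ 0. Since B_t ~ N(0, t), P(B_t ≥ 3.09) = 1 − Φ(3.09/√t) = 1 − Φ(3.09/√17.2) = 1 − Φ(0.7451). So
  P(M_{17.2} ≥ 3.09) = 2(1 − Φ(0.7451)) ≈ 0.4562.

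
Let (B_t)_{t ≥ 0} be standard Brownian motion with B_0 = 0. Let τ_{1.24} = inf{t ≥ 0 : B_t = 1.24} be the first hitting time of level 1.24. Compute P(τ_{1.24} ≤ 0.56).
P(τ_{1.24} ≤ 0.56) = 2(1 − Φ(1.24/√0.56)) = 2(1 − Φ(1.6570)) ≈ 0.0975

By the reflection principle for standard BM, P(τ_b ≤ t) = 2 · P(B_t ≥ b). Since B_t ~ N(0, t), P(B_t ≥ 1.24) = 1 − Φ(1.24/√t) = 1 − Φ(1.24/√0.56) = 1 − Φ(1.6570) ≈ 0.04876. Doubling: P(τ_{1.24} ≤ 0.56) ≈ 2 · 0.04876 = 0.09752 ≈ 0.0975.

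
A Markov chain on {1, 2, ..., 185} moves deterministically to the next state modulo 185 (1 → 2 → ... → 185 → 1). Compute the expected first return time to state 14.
E[T_14 | X_0 = 14] = 185

The chain cycles deterministically, so starting at state 14 it returns in exactly 185 steps. Equivalently, the stationary distribution is uniform π_j = 1/185 for every state j, so by Kac's formula E[T_14] = 1/π_14 = 185.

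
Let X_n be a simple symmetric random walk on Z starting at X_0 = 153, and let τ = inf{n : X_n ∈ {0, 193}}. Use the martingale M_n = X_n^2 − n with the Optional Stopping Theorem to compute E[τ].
E[τ] = 6120

M_n = X_n^2 − n is a martingale (since E[X_{n+1}^2 | F_n] = X_n^2 + 1). By OST (τ has finite mean in a bounded region), E[M_τ] = E[M_0] = X_0^2 − 0 = 153^2 = 23409. Also E[M_τ] = E[X_τ^2] − E[τ]. The walk exits at 0 or 193, with P(hit 193 first) = 153/193, so E[X_τ^2] = 193^2 · 153/193 + 0 = 29529. Thus E[τ] = E[X_τ^2] − E[M_τ] = 29529 − 23409 = 6120 = 153(193 − 153) = 6120.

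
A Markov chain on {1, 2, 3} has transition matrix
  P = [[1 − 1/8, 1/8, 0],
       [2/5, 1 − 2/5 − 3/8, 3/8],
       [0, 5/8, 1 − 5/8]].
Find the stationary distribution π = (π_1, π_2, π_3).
π = (2/3, 5/24, 1/8)

This is a birth-death chain on three states, which satisfies detailed balance: π_1 · P_{12} = π_2 · P_{21} and π_2 · P_{23} = π_3 · P_{32}.
From π_1 · 1/8 = π_2 · 2/5: π_2/π_1 = (1/8)/(2/5) = 5/16.
From π_2 · 3/8 = π_3 · 5/8: π_3/π_2 = (3/8)/(5/8) = 3/5.
Take π_1 proportional to 1; then unnormalized π = (1, 5/16, 3/16). Normalize by dividing by the sum 3/2:
  π = (2/3, 5/24, 1/8).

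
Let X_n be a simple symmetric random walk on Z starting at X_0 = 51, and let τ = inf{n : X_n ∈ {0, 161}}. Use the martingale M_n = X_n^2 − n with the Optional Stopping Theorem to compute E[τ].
E[τ] = 5610

M_n = X_n^2 − n is a martingale (since E[X_{n+1}^2 | F_n] = X_n^2 + 1). By OST (τ has finite mean in a bounded region), E[M_τ] = E[M_0] = X_0^2 − 0 = 51^2 = 2601. Also E[M_τ] = E[X_τ^2] − E[τ]. The walk exits at 0 or 161, with P(hit 161 first) = 51/161, so E[X_τ^2] = 161^2 · 51/161 + 0 = 8211. Thus E[τ] = E[X_τ^2] − E[M_τ] = 8211 − 2601 = 5610 = 51(161 − 51) = 5610.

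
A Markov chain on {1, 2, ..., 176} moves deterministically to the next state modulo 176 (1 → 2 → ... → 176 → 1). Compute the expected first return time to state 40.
E[T_40 | X_0 = 40] = 176

The chain cycles deterministically, so starting at state 40 it returns in exactly 176 steps. Equivalently, the stationary distribution is uniform π_j = 1/176 for every state j, so by Kac's formula E[T_40] = 1/π_40 = 176.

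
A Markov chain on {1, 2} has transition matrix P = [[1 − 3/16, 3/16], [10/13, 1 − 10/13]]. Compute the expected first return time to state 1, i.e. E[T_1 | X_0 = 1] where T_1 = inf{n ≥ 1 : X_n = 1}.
E[T_1 | X_0 = 1] = 1/π_1 = 199/160

For an irreducible recurrent Markov chain with stationary distribution π, E[T_i | X_0 = i] = 1/π_i (Kac's formula). Here π_1 = (10/13)/(3/16 + 10/13) = (10/13)/(199/208) = 160/199, so E[T_1 | X_0 = 1] = 1/π_1 = (3/16 + 10/13)/(10/13) = (199/208)/(10/13) = 199/160.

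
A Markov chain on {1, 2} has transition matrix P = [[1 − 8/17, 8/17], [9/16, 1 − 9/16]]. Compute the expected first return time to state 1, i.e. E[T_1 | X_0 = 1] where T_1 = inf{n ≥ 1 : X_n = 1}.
E[T_1 | X_0 = 1] = 1/π_1 = 281/153

For an irreducible recurrent Markov chain with stationary distribution π, E[T_i | X_0 = i] = 1/π_i (Kac's formula). Here π_1 = (9/16)/(8/17 + 9/16) = (9/16)/(281/272) = 153/281, so E[T_1 | X_0 = 1] = 1/π_1 = (8/17 + 9/16)/(9/16) = (281/272)/(9/16) = 281/153.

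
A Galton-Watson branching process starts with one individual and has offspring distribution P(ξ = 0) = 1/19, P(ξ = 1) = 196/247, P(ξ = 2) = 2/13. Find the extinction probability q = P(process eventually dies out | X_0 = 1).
q = 13/38

The pgf is f(s) = 1/19 + 196/247·s + 2/13·s². The extinction probability q is the smallest fixed point of f in [0, 1]. Setting s = f(s):
  2/13·s² + (196/247 − 1)·s + 1/19 = 0
  2/13·s² − (1/19 + 2/13)·s + 1/19 = 0
which factors as (s − 1)·(2/13·s − 1/19) = 0, giving roots s = 1 and s = (1/19)/(2/13) = 13/38.
Mean offspring μ = 196/247 + 2·2/13 = 272/247 > 1 (supercritical), so q < 1. The extinction probability is the smaller root: q = (1/19)/(2/13) = 13/38.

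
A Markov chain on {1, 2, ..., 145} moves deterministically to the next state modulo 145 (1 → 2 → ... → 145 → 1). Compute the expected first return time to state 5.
E[T_5 | X_0 = 5] = 145

The chain cycles deterministically, so starting at state 5 it returns in exactly 145 steps. Equivalently, the stationary distribution is uniform π_j = 1/145 for every state j, so by Kac's formula E[T_5] = 1/π_5 = 145.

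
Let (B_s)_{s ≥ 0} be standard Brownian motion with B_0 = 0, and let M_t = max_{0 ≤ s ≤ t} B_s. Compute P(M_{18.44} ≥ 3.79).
P(M_{18.44} ≥ 3.79) = 2·P(B_{18.44} ≥ 3.79) = 2(1 − Φ(3.79/√18.44)) ≈ 0.3775

By the reflection principle for Brownian motion, P(M_t ≥ a) = 2 · P(B_t ≥ a) for a ≥ 0. Since B_t ~ N(0, t), P(B_t ≥ 3.79) = 1 − Φ(3.79/√t) = 1 − Φ(3.79/√18.44) = 1 − Φ(0.8826). So
  P(M_{18.44} ≥ 3.79) = 2(1 − Φ(0.8826)) ≈ 0.3775.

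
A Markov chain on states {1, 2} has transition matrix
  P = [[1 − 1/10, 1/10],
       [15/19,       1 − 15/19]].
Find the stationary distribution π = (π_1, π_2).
π_1 = 150/169, π_2 = 19/169

Solve πP = π with π_1 + π_2 = 1. From πP = π: π_1 · (1 − 1/10) + π_2 · 15/19 = π_1 ⇒ π_2 · 15/19 = π_1 · 1/10 ⇒ π_2/π_1 = (1/10)/(15/19) = 19/150. Together with π_1 + π_2 = 1:
  π_1 = (15/19)/(1/10 + 15/19) = (15/19)/(169/190) = 150/169,
  π_2 = (1/10)/(1/10 + 15/19) = (1/10)/(169/190) = 19/169.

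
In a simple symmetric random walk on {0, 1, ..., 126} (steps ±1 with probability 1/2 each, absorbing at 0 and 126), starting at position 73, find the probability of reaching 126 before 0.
P(hit 126 before 0) = 73/126

Let u_k = P(hit 126 before 0 | start at k). Then u_0 = 0, u_126 = 1, and u_k = u_{k-1}/2 + u_{k+1}/2 for 1 ≤ k ≤ 125. This harmonic recurrence is solved by u_k = k/126, giving u_73 = 73/126.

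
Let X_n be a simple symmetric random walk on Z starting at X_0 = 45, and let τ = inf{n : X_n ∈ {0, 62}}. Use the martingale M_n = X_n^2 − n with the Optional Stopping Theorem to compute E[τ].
E[τ] = 765

M_n = X_n^2 − n is a martingale (since E[X_{n+1}^2 | F_n] = X_n^2 + 1). By OST (τ has finite mean in a bounded region), E[M_τ] = E[M_0] = X_0^2 − 0 = 45^2 = 2025. Also E[M_τ] = E[X_τ^2] − E[τ]. The walk exits at 0 or 62, with P(hit 62 first) = 45/62, so E[X_τ^2] = 62^2 · 45/62 + 0 = 2790. Thus E[τ] = E[X_τ^2] − E[M_τ] = 2790 − 2025 = 765 = 45(62 − 45) = 765.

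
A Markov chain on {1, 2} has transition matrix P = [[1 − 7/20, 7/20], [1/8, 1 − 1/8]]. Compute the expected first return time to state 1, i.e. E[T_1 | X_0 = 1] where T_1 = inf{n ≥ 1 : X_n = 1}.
E[T_1 | X_0 = 1] = 1/π_1 = 19/5

For an irreducible recurrent Markov chain with stationary distribution π, E[T_i | X_0 = i] = 1/π_i (Kac's formula). Here π_1 = (1/8)/(7/20 + 1/8) = (1/8)/(19/40) = 5/19, so E[T_1 | X_0 = 1] = 1/π_1 = (7/20 + 1/8)/(1/8) = (19/40)/(1/8) = 19/5.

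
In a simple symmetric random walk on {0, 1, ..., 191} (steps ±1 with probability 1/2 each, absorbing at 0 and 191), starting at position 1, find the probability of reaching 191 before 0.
P(hit 191 before 0) = 1/191

Let u_k = P(hit 191 before 0 | start at k). Then u_0 = 0, u_191 = 1, and u_k = u_{k-1}/2 + u_{k+1}/2 for 1 ≤ k ≤ 190. This harmonic recurrence is solved by u_k = k/191, giving u_1 = 1/191.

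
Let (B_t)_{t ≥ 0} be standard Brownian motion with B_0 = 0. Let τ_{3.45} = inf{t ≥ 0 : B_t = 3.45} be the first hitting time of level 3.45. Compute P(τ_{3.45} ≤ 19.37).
P(τ_{3.45} ≤ 19.37) = 2(1 − Φ(3.45/√19.37)) = 2(1 − Φ(0.7839)) ≈ 0.4331

By the reflection principle for standard BM, P(τ_b ≤ t) = 2 · P(B_t ≥ b). Since B_t ~ N(0, t), P(B_t ≥ 3.45) = 1 − Φ(3.45/√t) = 1 − Φ(3.45/√19.37) = 1 − Φ(0.7839) ≈ 0.21655. Doubling: P(τ_{3.45} ≤ 19.37) ≈ 2 · 0.21655 = 0.43310 ≈ 0.4331.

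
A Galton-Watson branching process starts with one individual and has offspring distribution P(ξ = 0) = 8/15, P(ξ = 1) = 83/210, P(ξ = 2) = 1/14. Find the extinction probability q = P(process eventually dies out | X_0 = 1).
q = 1

Mean offspring μ = 0·8/15 + 1·83/210 + 2·1/14 = 113/210 ≤ 1. For μ ≤ 1 with offspring not concentrated at 1, the Galton-Watson process goes extinct almost surely, so q = 1.
(Algebraic check: The pgf is f(s) = 8/15 + 83/210·s + 1/14·s². The extinction probability q is the smallest fixed point of f in [0, 1]. Setting s = f(s):
  1/14·s² + (83/210 − 1)·s + 8/15 = 0
  1/14·s² − (8/15 + 1/14)·s + 8/15 = 0
which factors as (s − 1)·(1/14·s − 8/15) = 0, giving roots s = 1 and s = (8/15)/(1/14) = 112/15. Since 112/15 ≥ 1, the smallest root in [0, 1] is s = 1.)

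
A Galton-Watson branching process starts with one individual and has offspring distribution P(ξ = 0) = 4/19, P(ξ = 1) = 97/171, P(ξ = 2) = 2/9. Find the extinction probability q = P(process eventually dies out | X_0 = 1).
q = 18/19

The pgf is f(s) = 4/19 + 97/171·s + 2/9·s². The extinction probability q is the smallest fixed point of f in [0, 1]. Setting s = f(s):
  2/9·s² + (97/171 − 1)·s + 4/19 = 0
  2/9·s² − (4/19 + 2/9)·s + 4/19 = 0
which factors as (s − 1)·(2/9·s − 4/19) = 0, giving roots s = 1 and s = (4/19)/(2/9) = 18/19.
Mean offspring μ = 97/171 + 2·2/9 = 173/171 > 1 (supercritical), so q < 1. The extinction probability is the smaller root: q = (4/19)/(2/9) = 18/19.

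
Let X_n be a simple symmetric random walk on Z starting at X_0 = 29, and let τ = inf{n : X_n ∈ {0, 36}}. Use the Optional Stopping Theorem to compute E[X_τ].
E[X_τ] = 29

X_n is a martingale and τ is a bounded-mean stopping time (indeed τ is finite a.s. with bounded expectation since the walk is in a bounded region). By the OST, E[X_τ] = E[X_0] = 29. Equivalently: E[X_τ] = 36 · P(hit 36 first) + 0 · P(hit 0 first) = 36 · (29/36) = 29.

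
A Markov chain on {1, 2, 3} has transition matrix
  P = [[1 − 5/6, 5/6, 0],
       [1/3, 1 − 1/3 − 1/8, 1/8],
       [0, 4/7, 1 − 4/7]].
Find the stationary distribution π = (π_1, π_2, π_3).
π = (64/259, 160/259, 5/37)

This is a birth-death chain on three states, which satisfies detailed balance: π_1 · P_{12} = π_2 · P_{21} and π_2 · P_{23} = π_3 · P_{32}.
From π_1 · 5/6 = π_2 · 1/3: π_2/π_1 = (5/6)/(1/3) = 5/2.
From π_2 · 1/8 = π_3 · 4/7: π_3/π_2 = (1/8)/(4/7) = 7/32.
Take π_1 proportional to 1; then unnormalized π = (1, 5/2, 35/64). Normalize by dividing by the sum 259/64:
  π = (64/259, 160/259, 5/37).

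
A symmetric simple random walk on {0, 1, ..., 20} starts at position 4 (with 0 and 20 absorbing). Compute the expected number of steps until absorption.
E[τ | X_0 = 4] = 64

Let v_k = E[τ | X_0 = k]. Boundary: v_0 = v_20 = 0. Recurrence: v_k = 1 + (v_{k-1} + v_{k+1})/2 for 1 ≤ k ≤ 19. The particular solution to v_k − (v_{k-1} + v_{k+1})/2 = 1 is v_k = −k^2. Adding homogeneous solution A + B k and matching boundaries gives v_k = k (20 − k). Substituting k = 4: v_4 = 4 · 16 = 64.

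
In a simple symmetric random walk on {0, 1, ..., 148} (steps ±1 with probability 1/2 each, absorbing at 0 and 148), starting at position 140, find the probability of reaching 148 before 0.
P(hit 148 before 0) = 140/148 = 35/37

Let u_k = P(hit 148 before 0 | start at k). Then u_0 = 0, u_148 = 1, and u_k = u_{k-1}/2 + u_{k+1}/2 for 1 ≤ k ≤ 147. This harmonic recurrence is solved by u_k = k/148, giving u_140 = 140/148 = 35/37.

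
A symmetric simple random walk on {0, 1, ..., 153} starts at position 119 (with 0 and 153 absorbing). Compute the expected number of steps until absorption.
E[τ | X_0 = 119] = 4046

Let v_k = E[τ | X_0 = k]. Boundary: v_0 = v_153 = 0. Recurrence: v_k = 1 + (v_{k-1} + v_{k+1})/2 for 1 ≤ k ≤ 152. The particular solution to v_k − (v_{k-1} + v_{k+1})/2 = 1 is v_k = −k^2. Adding homogeneous solution A + B k and matching boundaries gives v_k = k (153 − k). Substituting k = 119: v_119 = 119 · 34 = 4046.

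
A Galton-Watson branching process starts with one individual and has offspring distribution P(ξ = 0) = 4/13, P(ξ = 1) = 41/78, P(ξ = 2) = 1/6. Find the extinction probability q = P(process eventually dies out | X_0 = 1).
q = 1

Mean offspring μ = 0·4/13 + 1·41/78 + 2·1/6 = 67/78 ≤ 1. For μ ≤ 1 with offspring not concentrated at 1, the Galton-Watson process goes extinct almost surely, so q = 1.
(Algebraic check: The pgf is f(s) = 4/13 + 41/78·s + 1/6·s². The extinction probability q is the smallest fixed point of f in [0, 1]. Setting s = f(s):
  1/6·s² + (41/78 − 1)·s + 4/13 = 0
  1/6·s² − (4/13 + 1/6)·s + 4/13 = 0
which factors as (s − 1)·(1/6·s − 4/13) = 0, giving roots s = 1 and s = (4/13)/(1/6) = 24/13. Since 24/13 ≥ 1, the smallest root in [0, 1] is s = 1.)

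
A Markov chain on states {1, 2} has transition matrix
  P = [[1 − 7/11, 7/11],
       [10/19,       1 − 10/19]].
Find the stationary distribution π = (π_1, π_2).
π_1 = 110/243, π_2 = 133/243

Solve πP = π with π_1 + π_2 = 1. From πP = π: π_1 · (1 − 7/11) + π_2 · 10/19 = π_1 ⇒ π_2 · 10/19 = π_1 · 7/11 ⇒ π_2/π_1 = (7/11)/(10/19) = 133/110. Together with π_1 + π_2 = 1:
  π_1 = (10/19)/(7/11 + 10/19) = (10/19)/(243/209) = 110/243,
  π_2 = (7/11)/(7/11 + 10/19) = (7/11)/(243/209) = 133/243.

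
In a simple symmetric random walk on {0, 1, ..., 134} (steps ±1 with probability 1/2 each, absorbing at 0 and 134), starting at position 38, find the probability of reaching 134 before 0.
P(hit 134 before 0) = 38/134 = 19/67

Let u_k = P(hit 134 before 0 | start at k). Then u_0 = 0, u_134 = 1, and u_k = u_{k-1}/2 + u_{k+1}/2 for 1 ≤ k ≤ 133. This harmonic recurrence is solved by u_k = k/134, giving u_38 = 38/134 = 19/67.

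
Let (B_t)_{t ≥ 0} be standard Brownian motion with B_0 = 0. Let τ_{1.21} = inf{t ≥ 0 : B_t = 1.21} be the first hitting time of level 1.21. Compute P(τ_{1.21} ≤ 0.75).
P(τ_{1.21} ≤ 0.75) = 2(1 − Φ(1.21/√0.75)) = 2(1 − Φ(1.3972)) ≈ 0.1624

By the reflection principle for standard BM, P(τ_b ≤ t) = 2 · P(B_t ≥ b). Since B_t ~ N(0, t), P(B_t ≥ 1.21) = 1 − Φ(1.21/√t) = 1 − Φ(1.21/√0.75) = 1 − Φ(1.3972) ≈ 0.08118. Doubling: P(τ_{1.21} ≤ 0.75) ≈ 2 · 0.08118 = 0.16236 ≈ 0.1624.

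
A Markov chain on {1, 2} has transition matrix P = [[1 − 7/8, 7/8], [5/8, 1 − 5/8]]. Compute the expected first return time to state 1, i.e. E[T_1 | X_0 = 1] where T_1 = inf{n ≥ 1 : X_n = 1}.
E[T_1 | X_0 = 1] = 1/π_1 = 12/5

For an irreducible recurrent Markov chain with stationary distribution π, E[T_i | X_0 = i] = 1/π_i (Kac's formula). Here π_1 = (5/8)/(7/8 + 5/8) = (5/8)/(3/2) = 5/12, so E[T_1 | X_0 = 1] = 1/π_1 = (7/8 + 5/8)/(5/8) = (3/2)/(5/8) = 12/5.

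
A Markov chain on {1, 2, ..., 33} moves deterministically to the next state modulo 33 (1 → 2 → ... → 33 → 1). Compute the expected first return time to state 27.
E[T_27 | X_0 = 27] = 33

The chain cycles deterministically, so starting at state 27 it returns in exactly 33 steps. Equivalently, the stationary distribution is uniform π_j = 1/33 for every state j, so by Kac's formula E[T_27] = 1/π_27 = 33.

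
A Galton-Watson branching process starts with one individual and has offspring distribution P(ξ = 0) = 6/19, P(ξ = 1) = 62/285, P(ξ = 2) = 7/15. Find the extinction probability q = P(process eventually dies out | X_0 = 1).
q = 90/133

The pgf is f(s) = 6/19 + 62/285·s + 7/15·s². The extinction probability q is the smallest fixed point of f in [0, 1]. Setting s = f(s):
  7/15·s² + (62/285 − 1)·s + 6/19 = 0
  7/15·s² − (6/19 + 7/15)·s + 6/19 = 0
which factors as (s − 1)·(7/15·s − 6/19) = 0, giving roots s = 1 and s = (6/19)/(7/15) = 90/133.
Mean offspring μ = 62/285 + 2·7/15 = 328/285 > 1 (supercritical), so q < 1. The extinction probability is the smaller root: q = (6/19)/(7/15) = 90/133.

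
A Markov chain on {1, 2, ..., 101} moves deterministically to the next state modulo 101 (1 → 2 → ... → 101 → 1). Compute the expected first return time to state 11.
E[T_11 | X_0 = 11] = 101

The chain cycles deterministically, so starting at state 11 it returns in exactly 101 steps. Equivalently, the stationary distribution is uniform π_j = 1/101 for every state j, so by Kac's formula E[T_11] = 1/π_11 = 101.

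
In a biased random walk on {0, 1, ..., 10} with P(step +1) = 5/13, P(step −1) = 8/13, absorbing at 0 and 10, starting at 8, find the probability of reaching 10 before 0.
P(hit 10 before 0) = (1 − (8/5)^8) / (1 − (8/5)^10) = 10504225/27281441

Let u_k denote P(reach 10 before 0 | start at k). Boundary: u_0 = 0, u_10 = 1. Recurrence: u_k = 5/13·u_{k+1} + 8/13·u_{k-1} for 1 ≤ k ≤ 9. Try u_k = A + B·r^k with r = q/p = (8/13)/(5/13) = 8/5. Substitution satisfies the recurrence; boundary conditions give:
  u_k = (1 − r^k) / (1 − r^N) = (1 − (8/5)^8) / (1 − (8/5)^10) = 10504225/27281441.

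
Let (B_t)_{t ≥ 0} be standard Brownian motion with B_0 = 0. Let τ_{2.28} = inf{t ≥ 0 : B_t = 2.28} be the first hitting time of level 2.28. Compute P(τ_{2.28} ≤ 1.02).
P(τ_{2.28} ≤ 1.02) = 2(1 − Φ(2.28/√1.02)) = 2(1 − Φ(2.2575)) ≈ 0.0240

By the reflection principle for standard BM, P(τ_b ≤ t) = 2 · P(B_t ≥ b). Since B_t ~ N(0, t), P(B_t ≥ 2.28) = 1 − Φ(2.28/√t) = 1 − Φ(2.28/√1.02) = 1 − Φ(2.2575) ≈ 0.01199. Doubling: P(τ_{2.28} ≤ 1.02) ≈ 2 · 0.01199 = 0.02398 ≈ 0.0240.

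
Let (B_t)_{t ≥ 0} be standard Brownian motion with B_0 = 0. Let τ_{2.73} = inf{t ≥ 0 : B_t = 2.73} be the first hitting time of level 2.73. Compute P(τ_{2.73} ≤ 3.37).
P(τ_{2.73} ≤ 3.37) = 2(1 − Φ(2.73/√3.37)) = 2(1 − Φ(1.4871)) ≈ 0.1370

By the reflection principle for standard BM, P(τ_b ≤ t) = 2 · P(B_t ≥ b). Since B_t ~ N(0, t), P(B_t ≥ 2.73) = 1 − Φ(2.73/√t) = 1 − Φ(2.73/√3.37) = 1 − Φ(1.4871) ≈ 0.06849. Doubling: P(τ_{2.73} ≤ 3.37) ≈ 2 · 0.06849 = 0.13698 ≈ 0.1370.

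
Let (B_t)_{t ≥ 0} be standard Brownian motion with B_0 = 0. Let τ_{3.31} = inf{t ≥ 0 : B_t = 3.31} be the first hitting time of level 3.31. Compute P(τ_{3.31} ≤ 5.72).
P(τ_{3.31} ≤ 5.72) = 2(1 − Φ(3.31/√5.72)) = 2(1 − Φ(1.3840)) ≈ 0.1664

By the reflection principle for standard BM, P(τ_b ≤ t) = 2 · P(B_t ≥ b). Since B_t ~ N(0, t), P(B_t ≥ 3.31) = 1 − Φ(3.31/√t) = 1 − Φ(3.31/√5.72) = 1 − Φ(1.3840) ≈ 0.08318. Doubling: P(τ_{3.31} ≤ 5.72) ≈ 2 · 0.08318 = 0.16636 ≈ 0.1664.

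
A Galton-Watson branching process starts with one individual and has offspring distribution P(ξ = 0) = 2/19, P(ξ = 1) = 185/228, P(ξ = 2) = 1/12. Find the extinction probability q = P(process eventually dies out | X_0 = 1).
q = 1

Mean offspring μ = 0·2/19 + 1·185/228 + 2·1/12 = 223/228 ≤ 1. For μ ≤ 1 with offspring not concentrated at 1, the Galton-Watson process goes extinct almost surely, so q = 1.
(Algebraic check: The pgf is f(s) = 2/19 + 185/228·s + 1/12·s². The extinction probability q is the smallest fixed point of f in [0, 1]. Setting s = f(s):
  1/12·s² + (185/228 − 1)·s + 2/19 = 0
  1/12·s² − (2/19 + 1/12)·s + 2/19 = 0
which factors as (s − 1)·(1/12·s − 2/19) = 0, giving roots s = 1 and s = (2/19)/(1/12) = 24/19. Since 24/19 ≥ 1, the smallest root in [0, 1] is s = 1.)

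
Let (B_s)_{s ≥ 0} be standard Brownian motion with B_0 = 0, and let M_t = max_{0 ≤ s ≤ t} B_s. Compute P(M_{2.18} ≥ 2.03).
P(M_{2.18} ≥ 2.03) = 2·P(B_{2.18} ≥ 2.03) = 2(1 − Φ(2.03/√2.18)) ≈ 0.1692

By the reflection principle for Brownian motion, P(M_t ≥ a) = 2 · P(B_t ≥ a) for a ≥ 0. Since B_t ~ N(0, t), P(B_t ≥ 2.03) = 1 − Φ(2.03/√t) = 1 − Φ(2.03/√2.18) = 1 − Φ(1.3749). So
  P(M_{2.18} ≥ 2.03) = 2(1 − Φ(1.3749)) ≈ 0.1692.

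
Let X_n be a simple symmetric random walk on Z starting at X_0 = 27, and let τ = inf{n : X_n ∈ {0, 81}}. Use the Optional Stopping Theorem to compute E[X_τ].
E[X_τ] = 27

X_n is a martingale and τ is a bounded-mean stopping time (indeed τ is finite a.s. with bounded expectation since the walk is in a bounded region). By the OST, E[X_τ] = E[X_0] = 27. Equivalently: E[X_τ] = 81 · P(hit 81 first) + 0 · P(hit 0 first) = 81 · (27/81) = 27.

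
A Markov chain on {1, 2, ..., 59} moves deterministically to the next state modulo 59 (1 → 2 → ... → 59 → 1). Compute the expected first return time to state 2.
E[T_2 | X_0 = 2] = 59

The chain cycles deterministically, so starting at state 2 it returns in exactly 59 steps. Equivalently, the stationary distribution is uniform π_j = 1/59 for every state j, so by Kac's formula E[T_2] = 1/π_2 = 59.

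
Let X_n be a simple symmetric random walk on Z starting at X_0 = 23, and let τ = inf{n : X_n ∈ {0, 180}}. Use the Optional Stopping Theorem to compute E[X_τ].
E[X_τ] = 23

X_n is a martingale and τ is a bounded-mean stopping time (indeed τ is finite a.s. with bounded expectation since the walk is in a bounded region). By the OST, E[X_τ] = E[X_0] = 23. Equivalently: E[X_τ] = 180 · P(hit 180 first) + 0 · P(hit 0 first) = 180 · (23/180) = 23.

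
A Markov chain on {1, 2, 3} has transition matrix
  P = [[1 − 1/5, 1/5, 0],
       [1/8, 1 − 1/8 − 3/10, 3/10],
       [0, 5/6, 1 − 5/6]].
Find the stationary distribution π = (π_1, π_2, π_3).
π = (125/397, 200/397, 72/397)

This is a birth-death chain on three states, which satisfies detailed balance: π_1 · P_{12} = π_2 · P_{21} and π_2 · P_{23} = π_3 · P_{32}.
From π_1 · 1/5 = π_2 · 1/8: π_2/π_1 = (1/5)/(1/8) = 8/5.
From π_2 · 3/10 = π_3 · 5/6: π_3/π_2 = (3/10)/(5/6) = 9/25.
Take π_1 proportional to 1; then unnormalized π = (1, 8/5, 72/125). Normalize by dividing by the sum 397/125:
  π = (125/397, 200/397, 72/397).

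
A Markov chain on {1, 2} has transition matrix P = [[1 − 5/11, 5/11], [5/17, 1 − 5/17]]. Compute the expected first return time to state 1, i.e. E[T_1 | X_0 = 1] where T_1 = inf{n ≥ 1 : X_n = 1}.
E[T_1 | X_0 = 1] = 1/π_1 = 28/11

For an irreducible recurrent Markov chain with stationary distribution π, E[T_i | X_0 = i] = 1/π_i (Kac's formula). Here π_1 = (5/17)/(5/11 + 5/17) = (5/17)/(140/187) = 11/28, so E[T_1 | X_0 = 1] = 1/π_1 = (5/11 + 5/17)/(5/17) = (140/187)/(5/17) = 28/11.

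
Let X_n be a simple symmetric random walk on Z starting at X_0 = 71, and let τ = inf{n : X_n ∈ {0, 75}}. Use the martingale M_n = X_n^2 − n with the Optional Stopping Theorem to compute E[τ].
E[τ] = 284

M_n = X_n^2 − n is a martingale (since E[X_{n+1}^2 | F_n] = X_n^2 + 1). By OST (τ has finite mean in a bounded region), E[M_τ] = E[M_0] = X_0^2 − 0 = 71^2 = 5041. Also E[M_τ] = E[X_τ^2] − E[τ]. The walk exits at 0 or 75, with P(hit 75 first) = 71/75, so E[X_τ^2] = 75^2 · 71/75 + 0 = 5325. Thus E[τ] = E[X_τ^2] − E[M_τ] = 5325 − 5041 = 284 = 71(75 − 71) = 284.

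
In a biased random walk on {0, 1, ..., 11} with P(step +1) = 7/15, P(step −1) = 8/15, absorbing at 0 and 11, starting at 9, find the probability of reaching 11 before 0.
P(hit 11 before 0) = (1 − (8/7)^9) / (1 − (8/7)^11) = 4599341929/6612607849

Let u_k denote P(reach 11 before 0 | start at k). Boundary: u_0 = 0, u_11 = 1. Recurrence: u_k = 7/15·u_{k+1} + 8/15·u_{k-1} for 1 ≤ k ≤ 10. Try u_k = A + B·r^k with r = q/p = (8/15)/(7/15) = 8/7. Substitution satisfies the recurrence; boundary conditions give:
  u_k = (1 − r^k) / (1 − r^N) = (1 − (8/7)^9) / (1 − (8/7)^11) = 4599341929/6612607849.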